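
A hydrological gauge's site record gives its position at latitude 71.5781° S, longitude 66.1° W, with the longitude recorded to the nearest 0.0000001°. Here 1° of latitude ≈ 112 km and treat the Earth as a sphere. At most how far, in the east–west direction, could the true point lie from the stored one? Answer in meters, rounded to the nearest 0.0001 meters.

0.0018 meters

Rounding to 7 decimal places leaves the longitude within ±5e-08° of the true value.
At latitude 71.5781° a degree of longitude spans 112000 m × cos 71.5781° = 112000 × 0.3160 ≈ 35393.3 m.
So at most 5e-08° × 35393.3 ≈ 0.00176967 m east–west.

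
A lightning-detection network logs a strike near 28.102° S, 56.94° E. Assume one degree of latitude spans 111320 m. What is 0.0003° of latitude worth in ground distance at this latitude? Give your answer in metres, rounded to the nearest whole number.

33 metres

0.0003° × 111320 m/° = 33.396 m.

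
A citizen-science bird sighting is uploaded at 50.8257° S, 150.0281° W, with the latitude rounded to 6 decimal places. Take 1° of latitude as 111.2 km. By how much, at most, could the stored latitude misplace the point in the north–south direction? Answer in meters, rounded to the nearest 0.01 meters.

Rounding to 6 decimal places leaves the latitude within ±5e-07° of the true value.
So the N–S error is at most 5e-07 × 111200 = 0.0556 m.

0.06 meters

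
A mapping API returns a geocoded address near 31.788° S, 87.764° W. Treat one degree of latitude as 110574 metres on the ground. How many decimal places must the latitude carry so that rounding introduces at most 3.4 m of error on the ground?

One degree of latitude covers 110574 m.
Rounding to N decimal places gives at most 0.5 × 10⁻ᴺ degrees of error, i.e. 0.5 × 10⁻ᴺ × 110574 m.
Setting 55287 × 10⁻ᴺ ≤ 3.4 gives 10ᴺ ≥ 1.626e+04, i.e. N ≥ 4.21.
N = 4 would give 5.53 m (too coarse); N = 5 gives 0.553 m ≤ 3.4 m.

5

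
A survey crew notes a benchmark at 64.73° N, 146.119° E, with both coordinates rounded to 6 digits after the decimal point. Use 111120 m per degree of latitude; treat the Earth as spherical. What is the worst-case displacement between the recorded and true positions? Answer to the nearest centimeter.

Rounding to 6 decimal places leaves each coordinate within ±5e-07° of the true value.
N–S: 5e-07° × 111120 m/° = 0.05556 m.
E–W at 64.73°: 5e-07° × 111120 × cos 64.73° = 5e-07 × 111120 × 0.4269 ≈ 0.0237177 m.
Worst case both components are at the extreme and orthogonal: √(0.05556² + 0.0237177²) ≈ 0.0604106 m.
That is 0.0604106 m = 6.0411 cm.

6 centimeters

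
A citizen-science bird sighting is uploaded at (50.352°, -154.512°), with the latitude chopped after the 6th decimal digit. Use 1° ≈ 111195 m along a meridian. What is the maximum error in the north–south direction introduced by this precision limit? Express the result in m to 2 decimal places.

0.11 m

Truncating at 6 decimal places can drop up to a full unit in the last place, so the latitude may be off by as much as 1e-06°.
So the N–S error is at most 1e-06 × 111195 = 0.111195 m.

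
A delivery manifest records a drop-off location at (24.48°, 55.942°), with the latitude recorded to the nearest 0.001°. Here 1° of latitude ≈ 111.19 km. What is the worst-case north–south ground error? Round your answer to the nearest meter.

Rounding to 3 decimal places leaves the latitude within ±0.0005° of the true value.
North–south distance: 0.0005° × 111190 m/° = 55.595 m.

56 meters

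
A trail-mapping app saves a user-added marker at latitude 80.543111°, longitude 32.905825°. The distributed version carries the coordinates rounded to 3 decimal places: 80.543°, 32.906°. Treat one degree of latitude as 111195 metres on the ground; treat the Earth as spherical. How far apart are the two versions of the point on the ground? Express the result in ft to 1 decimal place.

41.8 ft

The latitude changed by +0.000111° and the longitude by -0.000175°.
N–S: 0.000111° × 111195 m/° = 12.3426 m.
E–W at 80.543°: -0.000175° × 111195 × cos 80.543° = -0.000175 × 111195 × 0.1643 ≈ -3.19728 m.
Distance: √(12.3426² + 3.19728²) ≈ 12.75 m.
Converting: 12.75 m × 3.2808 ft/m ≈ 41.831 ft.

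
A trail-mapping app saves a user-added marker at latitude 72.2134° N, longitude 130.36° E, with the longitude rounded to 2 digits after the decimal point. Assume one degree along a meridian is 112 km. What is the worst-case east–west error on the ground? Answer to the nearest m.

171 m

Rounding to 2 decimal places leaves the longitude within ±0.005° of the true value.
One degree of longitude at 72.2134° is 112000 × cos 72.2134° ≈ 112000 × 0.3055 = 34212.9 m.
So at most 0.005° × 34212.9 ≈ 171.065 m east–west.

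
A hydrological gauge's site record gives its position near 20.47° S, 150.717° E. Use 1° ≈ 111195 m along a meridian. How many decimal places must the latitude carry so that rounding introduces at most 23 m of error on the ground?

One degree of latitude covers 111195 m.
With N decimal places the half-ulp bound is 0.5·10⁻ᴺ°, or 0.5·10⁻ᴺ × 111195 m on the ground.
Need 0.5 × 111195 × 10⁻ᴺ ≤ 23 → 10⁻ᴺ ≤ 4.137e-04, so N ≥ 3.38.
So 4 decimal places suffice (5.56 m); 3 would allow up to 55.6 m.

4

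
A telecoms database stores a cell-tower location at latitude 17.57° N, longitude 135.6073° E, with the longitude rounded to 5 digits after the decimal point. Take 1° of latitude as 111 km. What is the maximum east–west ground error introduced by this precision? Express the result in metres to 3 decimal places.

0.529 metres

Rounding to 5 decimal places leaves the longitude within ±5e-06° of the true value.
At latitude 17.57° a degree of longitude spans 111000 m × cos 17.57° = 111000 × 0.9533 ≈ 105822 m.
So at most 5e-06° × 105822 ≈ 0.529109 m east–west.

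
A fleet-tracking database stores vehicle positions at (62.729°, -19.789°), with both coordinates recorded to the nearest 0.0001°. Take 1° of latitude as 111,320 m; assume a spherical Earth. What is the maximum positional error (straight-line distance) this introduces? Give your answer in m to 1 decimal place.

Rounding to 4 decimal places leaves each coordinate within ±5e-05° of the true value.
North–south component: 5e-05° × 111320 = 5.566 m.
Longitude error → 5e-05 × 111320 × cos 62.729° = 5e-05 × 111320 × 0.4582 ≈ 2.55034 m.
The two errors are perpendicular, so the maximum displacement is √(5.566² + 2.55034²) ≈ 6.12247 m.

6.1 m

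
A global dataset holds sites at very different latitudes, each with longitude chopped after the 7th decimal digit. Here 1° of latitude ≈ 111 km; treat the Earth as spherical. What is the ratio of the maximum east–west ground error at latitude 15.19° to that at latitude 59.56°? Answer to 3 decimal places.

1.905

Truncating at 7 decimal places can drop up to a full unit in the last place, so the longitude may be off by as much as 1e-07°.
Error at 15.19° = 1e-07° × 111000 × cos 15.19° ≈ 0.0111 × 0.9651 = 0.010712 m.
At 59.56°: 1e-07° × 111000 × cos 59.56° = 1e-07 × 111000 × 0.5066 ≈ 0.0056237 m.
The ratio reduces to cos 15.19° / cos 59.56° = 0.9651/0.5066 ≈ 1.9048.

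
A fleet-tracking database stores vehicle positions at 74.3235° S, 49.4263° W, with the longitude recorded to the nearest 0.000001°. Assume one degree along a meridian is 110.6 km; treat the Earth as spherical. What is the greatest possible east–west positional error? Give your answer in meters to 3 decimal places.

0.015 meters

Rounding to 6 decimal places leaves the longitude within ±5e-07° of the true value.
At latitude 74.3235° a degree of longitude spans 110600 m × cos 74.3235° = 110600 × 0.2702 ≈ 29884.7 m.
East–west error: 5e-07° × 29884.7 m/° ≈ 0.0149424 m.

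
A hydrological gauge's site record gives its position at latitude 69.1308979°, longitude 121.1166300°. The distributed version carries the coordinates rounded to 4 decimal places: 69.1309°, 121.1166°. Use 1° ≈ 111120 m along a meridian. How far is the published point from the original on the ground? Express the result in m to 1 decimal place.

Δlat = 69.1308979 − 69.1309 = -0.0000021°; Δlon = 121.1166300 − 121.1166 = +0.0000300°.
North–south shift: -0.0000021 × 111120 = -0.233352 m.
East–west at this latitude: 0.0000300° × 111120 × cos 69.1309° ≈ 0.0000300 × 39584.7 = 1.18754 m.
Hypotenuse of the two orthogonal shifts: √(0.233352² + 1.18754²) = 1.21025 m.

1.2 m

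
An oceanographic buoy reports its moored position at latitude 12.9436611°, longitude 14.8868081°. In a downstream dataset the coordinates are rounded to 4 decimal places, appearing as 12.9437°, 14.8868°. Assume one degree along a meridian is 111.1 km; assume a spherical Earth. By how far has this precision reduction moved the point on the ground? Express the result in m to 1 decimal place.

4.4 m

The latitude changed by -0.0000389° and the longitude by +0.0000081°.
N–S: -0.0000389° × 111100 m/° = -4.32179 m.
E–W at 12.9437°: 0.0000081° × 111100 × cos 12.9437° = 0.0000081 × 111100 × 0.9746 ≈ 0.877044 m.
Hypotenuse of the two orthogonal shifts: √(4.32179² + 0.877044²) = 4.40988 m.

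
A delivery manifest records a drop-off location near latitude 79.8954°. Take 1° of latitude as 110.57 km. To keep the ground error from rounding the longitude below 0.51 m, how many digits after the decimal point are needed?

5 decimal places

At 79.8954° one degree of longitude covers 110570 × cos 79.8954° ≈ 110570 × 0.1754 ≈ 19399 m.
Rounding to N decimal places gives at most 0.5 × 10⁻ᴺ degrees of error, i.e. 0.5 × 10⁻ᴺ × 19399 m.
Need 0.5 × 19399 × 10⁻ᴺ ≤ 0.51 → 10⁻ᴺ ≤ 5.258e-05, so N ≥ 4.28.
So 5 decimal places suffice (0.097 m); 4 would allow up to 0.97 m.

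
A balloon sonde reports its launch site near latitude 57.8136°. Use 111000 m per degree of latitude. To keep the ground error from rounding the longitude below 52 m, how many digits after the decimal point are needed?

At 57.8136° one degree of longitude covers 111000 × cos 57.8136° ≈ 111000 × 0.5327 ≈ 59127 m.
Rounding to N decimal places gives at most 0.5 × 10⁻ᴺ degrees of error, i.e. 0.5 × 10⁻ᴺ × 59127 m.
Need 0.5 × 59127 × 10⁻ᴺ ≤ 52 → 10⁻ᴺ ≤ 1.759e-03, so N ≥ 2.75.
So 3 decimal places suffice (29.6 m); 2 would allow up to 296 m.

3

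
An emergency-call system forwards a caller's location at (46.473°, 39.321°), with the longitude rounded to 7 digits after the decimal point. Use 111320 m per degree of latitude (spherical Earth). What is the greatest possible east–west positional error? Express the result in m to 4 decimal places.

0.0038 m

Rounding to 7 decimal places leaves the longitude within ±5e-08° of the true value.
At latitude 46.473° a degree of longitude spans 111320 m × cos 46.473° = 111320 × 0.6887 ≈ 76665.7 m.
East–west error: 5e-08° × 76665.7 m/° ≈ 0.00383328 m.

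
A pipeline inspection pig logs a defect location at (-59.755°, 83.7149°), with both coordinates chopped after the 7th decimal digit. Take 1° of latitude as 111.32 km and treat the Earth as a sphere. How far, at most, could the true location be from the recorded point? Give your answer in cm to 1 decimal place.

Truncating at 7 decimal places can drop up to a full unit in the last place, so each coordinate may be off by as much as 1e-07°.
N–S: 1e-07° × 111320 m/° = 0.011132 m.
East–west component at 59.755°: 1e-07° × 111320 × cos 59.755° ≈ 1e-07 × 56071.7 ≈ 0.00560717 m.
Worst case both components are at the extreme and orthogonal: √(0.011132² + 0.00560717²) ≈ 0.0124644 m.
That is 0.0124644 m = 1.2464 cm.

1.2 cm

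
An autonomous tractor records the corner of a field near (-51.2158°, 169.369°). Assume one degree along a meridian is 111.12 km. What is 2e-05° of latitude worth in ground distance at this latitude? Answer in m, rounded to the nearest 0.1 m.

2e-05° × 111120 m/° = 2.2224 m.

2.2 m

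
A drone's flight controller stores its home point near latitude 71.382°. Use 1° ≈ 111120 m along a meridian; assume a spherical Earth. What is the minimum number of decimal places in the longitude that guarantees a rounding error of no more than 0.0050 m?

7 decimal places

At 71.382° one degree of longitude covers 111120 × cos 71.382° ≈ 111120 × 0.3193 ≈ 35475.8 m.
With N decimal places the half-ulp bound is 0.5·10⁻ᴺ°, or 0.5·10⁻ᴺ × 35475.8 m on the ground.
Need 0.5 × 35475.8 × 10⁻ᴺ ≤ 0.0050 → 10⁻ᴺ ≤ 2.819e-07, so N ≥ 6.55.
N = 6 would give 0.0177 m (too coarse); N = 7 gives 0.00177 m ≤ 0.0050 m.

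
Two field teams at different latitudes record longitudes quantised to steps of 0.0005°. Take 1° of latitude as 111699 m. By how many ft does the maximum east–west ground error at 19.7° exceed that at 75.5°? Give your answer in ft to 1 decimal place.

With a 0.0005° grid the true value lies within half a step, ±0.0005°/2 = ±0.00025°, of the stored one.
At 19.7°: 0.00025° × 111699 × cos 19.7° = 0.00025 × 111699 × 0.9415 ≈ 26.29 m.
Error at 75.5° = 0.00025° × 111699 × cos 75.5° ≈ 27.925 × 0.2504 = 6.9918 m.
So the lower-latitude error exceeds the higher by 26.29 − 6.9918 = 19.299 m.
In feet: 19.2985 m ÷ 0.3048 ≈ 63.315 ft.

63.3 ft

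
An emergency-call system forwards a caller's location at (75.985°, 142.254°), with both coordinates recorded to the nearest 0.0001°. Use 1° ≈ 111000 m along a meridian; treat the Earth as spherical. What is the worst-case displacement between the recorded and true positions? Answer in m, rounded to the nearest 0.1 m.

5.7 m

Rounding to 4 decimal places leaves each coordinate within ±5e-05° of the true value.
N–S: 5e-05° × 111000 m/° = 5.55 m.
Longitude error → 5e-05 × 111000 × cos 75.985° = 5e-05 × 111000 × 0.2422 ≈ 1.34408 m.
Worst case both components are at the extreme and orthogonal: √(5.55² + 1.34408²) ≈ 5.71043 m.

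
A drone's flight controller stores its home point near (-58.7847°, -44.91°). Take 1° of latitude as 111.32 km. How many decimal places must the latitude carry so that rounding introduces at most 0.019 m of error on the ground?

7 decimal places

One degree of latitude covers 111320 m.
With N decimal places the half-ulp bound is 0.5·10⁻ᴺ°, or 0.5·10⁻ᴺ × 111320 m on the ground.
Setting 55660 × 10⁻ᴺ ≤ 0.019 gives 10ᴺ ≥ 2.929e+06, i.e. N ≥ 6.47.
At 6 places the error can reach 0.0557 m, but 7 places keeps it to 0.00557 m.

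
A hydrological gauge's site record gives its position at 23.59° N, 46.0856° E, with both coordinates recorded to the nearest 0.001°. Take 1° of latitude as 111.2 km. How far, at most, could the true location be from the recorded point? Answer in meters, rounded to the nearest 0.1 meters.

Rounding to 3 decimal places leaves each coordinate within ±0.0005° of the true value.
Latitude error → 0.0005 × 111200 = 55.6 m along the meridian.
Longitude error → 0.0005 × 111200 × cos 23.59° = 0.0005 × 111200 × 0.9164 ≈ 50.9537 m.
Combining orthogonally: (55.6² + 50.9537²)^½ ≈ 75.4164 m.

75.4 meters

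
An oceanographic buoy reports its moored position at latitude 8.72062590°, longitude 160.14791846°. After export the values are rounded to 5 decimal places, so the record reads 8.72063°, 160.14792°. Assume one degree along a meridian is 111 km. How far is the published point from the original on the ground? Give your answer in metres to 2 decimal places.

The latitude changed by -0.00000410° and the longitude by -0.00000154°.
N–S: -0.00000410° × 111000 m/° = -0.4551 m.
East–west at this latitude: -0.00000154° × 111000 × cos 8.72063° ≈ -0.00000154 × 109717 = -0.168964 m.
Hypotenuse of the two orthogonal shifts: √(0.4551² + 0.168964²) = 0.485453 m.

0.49 metres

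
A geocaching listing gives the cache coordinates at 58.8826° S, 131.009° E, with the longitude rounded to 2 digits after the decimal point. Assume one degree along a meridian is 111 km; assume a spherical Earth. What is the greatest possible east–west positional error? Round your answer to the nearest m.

287 m

Rounding to 2 decimal places leaves the longitude within ±0.005° of the true value.
One degree of longitude at 58.8826° is 111000 × cos 58.8826° ≈ 111000 × 0.5168 = 57364.1 m.
So at most 0.005° × 57364.1 ≈ 286.82 m east–west.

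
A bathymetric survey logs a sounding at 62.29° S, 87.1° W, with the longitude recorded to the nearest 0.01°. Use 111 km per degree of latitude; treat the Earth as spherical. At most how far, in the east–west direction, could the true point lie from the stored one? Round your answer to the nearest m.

258 m

Rounding to 2 decimal places leaves the longitude within ±0.005° of the true value.
At latitude 62.29° a degree of longitude spans 111000 m × cos 62.29° = 111000 × 0.4650 ≈ 51614.6 m.
Maximum E–W displacement: 0.005 × 51614.6 = 258.073 m.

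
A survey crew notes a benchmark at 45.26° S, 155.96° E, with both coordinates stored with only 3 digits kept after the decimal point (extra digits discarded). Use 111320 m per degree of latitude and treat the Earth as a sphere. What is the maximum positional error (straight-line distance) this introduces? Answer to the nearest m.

136 m

Truncating at 3 decimal places can drop up to a full unit in the last place, so each coordinate may be off by as much as 0.001°.
Latitude error → 0.001 × 111320 = 111.32 m along the meridian.
E–W at 45.26°: 0.001° × 111320 × cos 45.26° = 0.001 × 111320 × 0.7039 ≈ 78.3571 m.
The two errors are perpendicular, so the maximum displacement is √(111.32² + 78.3571²) ≈ 136.132 m.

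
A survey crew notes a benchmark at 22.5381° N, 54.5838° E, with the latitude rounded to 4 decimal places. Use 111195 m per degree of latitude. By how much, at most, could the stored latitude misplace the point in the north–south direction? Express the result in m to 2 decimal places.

5.56 m

Rounding to 4 decimal places leaves the latitude within ±5e-05° of the true value.
Along the meridian that is 5e-05° × 111195 m/° = 5.55975 m.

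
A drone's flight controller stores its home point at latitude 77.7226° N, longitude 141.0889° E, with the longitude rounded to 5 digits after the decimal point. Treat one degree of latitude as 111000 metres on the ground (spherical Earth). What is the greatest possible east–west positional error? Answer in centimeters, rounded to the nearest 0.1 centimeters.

Rounding to 5 decimal places leaves the longitude within ±5e-06° of the true value.
One degree of longitude at 77.7226° is 111000 × cos 77.7226° ≈ 111000 × 0.2126 = 23603.6 m.
East–west error: 5e-06° × 23603.6 m/° ≈ 0.118018 m.
That is 0.118018 m = 11.802 cm.

11.8 centimeters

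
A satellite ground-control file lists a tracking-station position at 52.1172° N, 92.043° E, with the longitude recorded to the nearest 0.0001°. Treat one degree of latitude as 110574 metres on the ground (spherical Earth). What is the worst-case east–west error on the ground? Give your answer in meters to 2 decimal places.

Rounding to 4 decimal places leaves the longitude within ±5e-05° of the true value.
At latitude 52.1172° a degree of longitude spans 110574 m × cos 52.1172° = 110574 × 0.6140 ≈ 67897.8 m.
Maximum E–W displacement: 5e-05 × 67897.8 = 3.39489 m.

3.39 meters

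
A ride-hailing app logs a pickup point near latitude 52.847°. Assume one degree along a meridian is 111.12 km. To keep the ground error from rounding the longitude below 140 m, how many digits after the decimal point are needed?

3 decimal places

At 52.847° one degree of longitude covers 111120 × cos 52.847° ≈ 111120 × 0.6039 ≈ 67110.4 m.
Rounding to N decimal places gives at most 0.5 × 10⁻ᴺ degrees of error, i.e. 0.5 × 10⁻ᴺ × 67110.4 m.
Setting 33555.2 × 10⁻ᴺ ≤ 140 gives 10ᴺ ≥ 239.7, i.e. N ≥ 2.38.
N = 2 would give 336 m (too coarse); N = 3 gives 33.6 m ≤ 140 m.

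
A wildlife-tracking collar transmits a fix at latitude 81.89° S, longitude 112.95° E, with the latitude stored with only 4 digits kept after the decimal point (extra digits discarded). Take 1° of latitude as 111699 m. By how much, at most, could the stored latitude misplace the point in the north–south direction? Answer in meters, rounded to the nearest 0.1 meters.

11.2 meters

Truncating at 4 decimal places can drop up to a full unit in the last place, so the latitude may be off by as much as 0.0001°.
Along the meridian that is 0.0001° × 111699 m/° = 11.1699 m.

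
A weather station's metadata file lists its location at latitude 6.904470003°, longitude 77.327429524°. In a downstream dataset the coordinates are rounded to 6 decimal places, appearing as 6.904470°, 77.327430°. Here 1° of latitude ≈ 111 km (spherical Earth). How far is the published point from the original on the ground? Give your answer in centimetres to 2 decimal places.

5.25 centimetres

Δlat = 6.904470003 − 6.904470 = +0.000000003°; Δlon = 77.327429524 − 77.327430 = -0.000000476°.
N–S: 0.000000003° × 111000 m/° = 0.000333 m.
East–west at this latitude: -0.000000476° × 111000 × cos 6.90447° ≈ -0.000000476 × 110195 = -0.0524528 m.
Combined displacement = (0.000333² + 0.0524528²)^½ ≈ 0.0524539 m.
That is 0.0524539 m = 5.2454 cm.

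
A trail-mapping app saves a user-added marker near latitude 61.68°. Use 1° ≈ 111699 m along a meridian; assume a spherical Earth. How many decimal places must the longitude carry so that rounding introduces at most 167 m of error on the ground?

3 decimal places

At 61.68° one degree of longitude covers 111699 × cos 61.68° ≈ 111699 × 0.4744 ≈ 52989.5 m.
Rounding to N decimal places gives at most 0.5 × 10⁻ᴺ degrees of error, i.e. 0.5 × 10⁻ᴺ × 52989.5 m.
Need 0.5 × 52989.5 × 10⁻ᴺ ≤ 167 → 10⁻ᴺ ≤ 6.303e-03, so N ≥ 2.20.
At 2 places the error can reach 265 m, but 3 places keeps it to 26.5 m.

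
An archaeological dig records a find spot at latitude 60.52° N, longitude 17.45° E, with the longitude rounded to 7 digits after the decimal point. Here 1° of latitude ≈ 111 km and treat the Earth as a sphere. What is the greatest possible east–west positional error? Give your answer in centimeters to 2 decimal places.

0.27 centimeters

Rounding to 7 decimal places leaves the longitude within ±5e-08° of the true value.
At latitude 60.52° a degree of longitude spans 111000 m × cos 60.52° = 111000 × 0.4921 ≈ 54625.3 m.
So at most 5e-08° × 54625.3 ≈ 0.00273126 m east–west.
That is 0.00273126 m = 0.27313 cm.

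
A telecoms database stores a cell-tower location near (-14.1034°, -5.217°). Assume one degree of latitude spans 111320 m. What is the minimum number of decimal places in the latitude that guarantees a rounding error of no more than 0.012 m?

One degree of latitude covers 111320 m.
With N decimal places the half-ulp bound is 0.5·10⁻ᴺ°, or 0.5·10⁻ᴺ × 111320 m on the ground.
Need 0.5 × 111320 × 10⁻ᴺ ≤ 0.012 → 10⁻ᴺ ≤ 2.156e-07, so N ≥ 6.67.
So 7 decimal places suffice (0.00557 m); 6 would allow up to 0.0557 m.

7 decimal places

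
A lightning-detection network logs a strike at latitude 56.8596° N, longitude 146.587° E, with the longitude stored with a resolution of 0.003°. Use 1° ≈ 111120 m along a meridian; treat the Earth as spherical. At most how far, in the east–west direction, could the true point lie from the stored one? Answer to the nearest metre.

91 metres

With a 0.003° grid the true value lies within half a step, ±0.003°/2 = ±0.0015°, of the stored one.
One degree of longitude at 56.8596° is 111120 × cos 56.8596° ≈ 111120 × 0.5467 = 60748.5 m.
Maximum E–W displacement: 0.0015 × 60748.5 = 91.1227 m.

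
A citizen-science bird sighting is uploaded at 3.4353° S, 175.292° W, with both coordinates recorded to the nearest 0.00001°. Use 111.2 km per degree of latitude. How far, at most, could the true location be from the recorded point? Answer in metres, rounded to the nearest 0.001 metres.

0.786 metres

Rounding to 5 decimal places leaves each coordinate within ±5e-06° of the true value.
Latitude error → 5e-06 × 111200 = 0.556 m along the meridian.
Longitude error → 5e-06 × 111200 × cos 3.4353° = 5e-06 × 111200 × 0.9982 ≈ 0.555001 m.
The two errors are perpendicular, so the maximum displacement is √(0.556² + 0.555001²) ≈ 0.785597 m.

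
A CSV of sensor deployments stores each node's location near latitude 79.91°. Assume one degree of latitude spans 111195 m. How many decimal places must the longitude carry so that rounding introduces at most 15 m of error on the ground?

3 decimal places

At 79.91° one degree of longitude covers 111195 × cos 79.91° ≈ 111195 × 0.1752 ≈ 19480.8 m.
With N decimal places the half-ulp bound is 0.5·10⁻ᴺ°, or 0.5·10⁻ᴺ × 19480.8 m on the ground.
Setting 9740.4 × 10⁻ᴺ ≤ 15 gives 10ᴺ ≥ 649.4, i.e. N ≥ 2.81.
So 3 decimal places suffice (9.74 m); 2 would allow up to 97.4 m.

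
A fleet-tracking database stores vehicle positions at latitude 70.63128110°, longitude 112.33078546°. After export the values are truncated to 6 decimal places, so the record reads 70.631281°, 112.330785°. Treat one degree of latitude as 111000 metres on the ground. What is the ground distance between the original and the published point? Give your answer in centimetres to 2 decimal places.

2.02 centimetres

Δlat = 70.63128110 − 70.631281 = +0.00000010°; Δlon = 112.33078546 − 112.330785 = +0.00000046°.
North–south shift: 0.00000010 × 111000 = 0.0111 m.
East–west at this latitude: 0.00000046° × 111000 × cos 70.6313° ≈ 0.00000046 × 36812.7 = 0.0169339 m.
Hypotenuse of the two orthogonal shifts: √(0.0111² + 0.0169339²) = 0.0202476 m.
That is 0.0202476 m = 2.0248 cm.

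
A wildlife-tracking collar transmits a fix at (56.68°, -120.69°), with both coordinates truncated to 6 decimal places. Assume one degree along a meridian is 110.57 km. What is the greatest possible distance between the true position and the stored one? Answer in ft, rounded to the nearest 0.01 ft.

0.41 ft

Truncating at 6 decimal places can drop up to a full unit in the last place, so each coordinate may be off by as much as 1e-06°.
North–south component: 1e-06° × 110570 = 0.11057 m.
East–west component at 56.68°: 1e-06° × 110570 × cos 56.68° ≈ 1e-06 × 60737.7 ≈ 0.0607377 m.
The two errors are perpendicular, so the maximum displacement is √(0.11057² + 0.0607377²) ≈ 0.126154 m.
In feet: 0.126154 m ÷ 0.3048 ≈ 0.41389 ft.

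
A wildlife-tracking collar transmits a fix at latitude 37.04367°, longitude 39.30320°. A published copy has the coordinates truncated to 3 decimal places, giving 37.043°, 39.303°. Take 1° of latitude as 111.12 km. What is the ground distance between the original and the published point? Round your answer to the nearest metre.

77 metres

Δlat = 37.04367 − 37.043 = +0.00067°; Δlon = 39.30320 − 39.303 = +0.00020°.
North–south shift: 0.00067 × 111120 = 74.4504 m.
E–W at 37.043°: 0.00020° × 111120 × cos 37.043° = 0.00020 × 111120 × 0.7982 ≈ 17.7388 m.
Hypotenuse of the two orthogonal shifts: √(74.4504² + 17.7388²) = 76.5345 m.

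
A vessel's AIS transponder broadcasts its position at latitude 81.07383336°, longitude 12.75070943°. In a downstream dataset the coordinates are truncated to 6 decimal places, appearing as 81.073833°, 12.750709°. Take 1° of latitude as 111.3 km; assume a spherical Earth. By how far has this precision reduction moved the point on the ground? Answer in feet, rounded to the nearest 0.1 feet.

Δlat = 81.07383336 − 81.073833 = +0.00000036°; Δlon = 12.75070943 − 12.750709 = +0.00000043°.
North–south shift: 0.00000036 × 111300 = 0.040068 m.
East–west at this latitude: 0.00000043° × 111300 × cos 81.0738° ≈ 0.00000043 × 17269.5 = 0.00742588 m.
Distance: √(0.040068² + 0.00742588²) ≈ 0.0407503 m.
Converting: 0.0407503 m × 3.2808 ft/m ≈ 0.1337 ft.

0.1 feet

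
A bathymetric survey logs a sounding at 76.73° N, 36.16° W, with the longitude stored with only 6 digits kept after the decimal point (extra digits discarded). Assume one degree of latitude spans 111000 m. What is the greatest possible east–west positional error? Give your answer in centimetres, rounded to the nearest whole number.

3 centimetres

Truncating at 6 decimal places can drop up to a full unit in the last place, so the longitude may be off by as much as 1e-06°.
Parallels shrink by cos φ, so at 76.73° a degree of longitude is 111000 × 0.2295 ≈ 25479 m.
East–west error: 1e-06° × 25479 m/° ≈ 0.025479 m.
That is 0.025479 m = 2.5479 cm.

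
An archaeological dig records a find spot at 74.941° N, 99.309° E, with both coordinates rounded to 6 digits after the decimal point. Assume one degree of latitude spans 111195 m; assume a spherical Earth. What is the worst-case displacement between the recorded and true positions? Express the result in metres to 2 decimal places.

Rounding to 6 decimal places leaves each coordinate within ±5e-07° of the true value.
N–S: 5e-07° × 111195 m/° = 0.0555975 m.
Longitude error → 5e-07 × 111195 × cos 74.941° = 5e-07 × 111195 × 0.2598 ≈ 0.014445 m.
Combining orthogonally: (0.0555975² + 0.014445²)^½ ≈ 0.0574434 m.

0.06 metres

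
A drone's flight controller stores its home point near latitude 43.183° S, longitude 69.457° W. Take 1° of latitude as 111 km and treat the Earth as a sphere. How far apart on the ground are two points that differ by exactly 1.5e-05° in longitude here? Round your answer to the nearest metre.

One degree of longitude here spans 111000 × cos 43.183° = 111000 × 0.7292 ≈ 80938.1 m; 1.5e-05° of that is 1.21407 m.

1 metres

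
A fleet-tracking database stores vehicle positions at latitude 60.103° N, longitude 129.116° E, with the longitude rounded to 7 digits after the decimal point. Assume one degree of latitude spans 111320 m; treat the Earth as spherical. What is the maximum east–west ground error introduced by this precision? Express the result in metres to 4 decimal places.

0.0028 metres

Rounding to 7 decimal places leaves the longitude within ±5e-08° of the true value.
At latitude 60.103° a degree of longitude spans 111320 m × cos 60.103° = 111320 × 0.4984 ≈ 55486.6 m.
East–west error: 5e-08° × 55486.6 m/° ≈ 0.00277433 m.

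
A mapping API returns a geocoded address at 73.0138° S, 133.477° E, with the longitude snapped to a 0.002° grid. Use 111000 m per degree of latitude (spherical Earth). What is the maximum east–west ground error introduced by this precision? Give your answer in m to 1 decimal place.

With a 0.002° grid the true value lies within half a step, ±0.002°/2 = ±0.001°, of the stored one.
At latitude 73.0138° a degree of longitude spans 111000 m × cos 73.0138° = 111000 × 0.2921 ≈ 32427.7 m.
So at most 0.001° × 32427.7 ≈ 32.4277 m east–west.

32.4 m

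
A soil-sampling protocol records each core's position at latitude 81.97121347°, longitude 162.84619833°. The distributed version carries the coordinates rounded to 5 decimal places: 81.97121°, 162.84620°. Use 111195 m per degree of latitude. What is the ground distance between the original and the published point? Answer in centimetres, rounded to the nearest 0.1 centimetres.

The latitude changed by +0.00000347° and the longitude by -0.00000167°.
N–S: 0.00000347° × 111195 m/° = 0.385847 m.
East–west at this latitude: -0.00000167° × 111195 × cos 81.9712° ≈ -0.00000167 × 15530.7 = -0.0259362 m.
Distance: √(0.385847² + 0.0259362²) ≈ 0.386717 m.
That is 0.386717 m = 38.672 cm.

38.7 centimetres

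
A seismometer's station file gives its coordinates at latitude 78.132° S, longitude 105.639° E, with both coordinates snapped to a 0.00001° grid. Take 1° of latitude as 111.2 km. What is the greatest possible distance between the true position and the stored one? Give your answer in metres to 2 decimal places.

0.57 metres

With a 0.00001° grid the true value lies within half a step, ±0.00001°/2 = ±5e-06°, of the stored one.
Latitude error → 5e-06 × 111200 = 0.556 m along the meridian.
East–west component at 78.132°: 5e-06° × 111200 × cos 78.132° ≈ 5e-06 × 22869.1 ≈ 0.114346 m.
Combining orthogonally: (0.556² + 0.114346²)^½ ≈ 0.567636 m.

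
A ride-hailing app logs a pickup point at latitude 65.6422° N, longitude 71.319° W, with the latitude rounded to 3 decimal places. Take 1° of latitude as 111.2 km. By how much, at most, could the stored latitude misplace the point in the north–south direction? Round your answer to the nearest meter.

56 meters

Rounding to 3 decimal places leaves the latitude within ±0.0005° of the true value.
Along the meridian that is 0.0005° × 111200 m/° = 55.6 m.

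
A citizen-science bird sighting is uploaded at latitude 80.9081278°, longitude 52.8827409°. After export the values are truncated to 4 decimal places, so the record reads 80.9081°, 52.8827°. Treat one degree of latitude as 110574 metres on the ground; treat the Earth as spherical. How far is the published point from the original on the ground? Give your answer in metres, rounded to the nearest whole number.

Δlat = 80.9081278 − 80.9081 = +0.0000278°; Δlon = 52.8827409 − 52.8827 = +0.0000409°.
N–S: 0.0000278° × 110574 m/° = 3.07396 m.
East–west at this latitude: 0.0000409° × 110574 × cos 80.9081° ≈ 0.0000409 × 17472.7 = 0.714635 m.
Hypotenuse of the two orthogonal shifts: √(3.07396² + 0.714635²) = 3.15593 m.

3 metres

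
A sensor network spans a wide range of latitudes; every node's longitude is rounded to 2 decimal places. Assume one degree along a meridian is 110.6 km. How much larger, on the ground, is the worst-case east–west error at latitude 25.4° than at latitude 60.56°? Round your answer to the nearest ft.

Rounding to 2 decimal places leaves the longitude within ±0.005° of the true value.
At 25.4°: 0.005° × 110600 × cos 25.4° = 0.005 × 110600 × 0.9033 ≈ 499.54 m.
Error at 60.56° = 0.005° × 110600 × cos 60.56° ≈ 553 × 0.4915 = 271.81 m.
So the lower-latitude error exceeds the higher by 499.54 − 271.81 = 227.74 m.
Converting: 227.738 m × 3.2808 ft/m ≈ 747.17 ft.

747 ft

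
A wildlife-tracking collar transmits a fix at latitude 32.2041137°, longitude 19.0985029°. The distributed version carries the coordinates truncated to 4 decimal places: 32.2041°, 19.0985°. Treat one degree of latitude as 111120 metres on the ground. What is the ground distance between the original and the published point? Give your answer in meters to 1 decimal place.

Δlat = 32.2041137 − 32.2041 = +0.0000137°; Δlon = 19.0985029 − 19.0985 = +0.0000029°.
N–S: 0.0000137° × 111120 m/° = 1.52234 m.
East–west at this latitude: 0.0000029° × 111120 × cos 32.2041° ≈ 0.0000029 × 94024.7 = 0.272672 m.
Combined displacement = (1.52234² + 0.272672²)^½ ≈ 1.54657 m.

1.5 meters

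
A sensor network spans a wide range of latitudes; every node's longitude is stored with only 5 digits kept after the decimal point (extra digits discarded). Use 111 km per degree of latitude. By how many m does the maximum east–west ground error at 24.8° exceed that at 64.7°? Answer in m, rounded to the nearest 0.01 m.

Truncating at 5 decimal places can drop up to a full unit in the last place, so the longitude may be off by as much as 1e-05°.
At 24.8°: 1e-05° × 111000 × cos 24.8° = 1e-05 × 111000 × 0.9078 ≈ 1.0076 m.
At 64.7°: 1e-05° × 111000 × cos 64.7° = 1e-05 × 111000 × 0.4274 ≈ 0.47437 m.
So the lower-latitude error exceeds the higher by 1.0076 − 0.47437 = 0.53327 m.

0.53 m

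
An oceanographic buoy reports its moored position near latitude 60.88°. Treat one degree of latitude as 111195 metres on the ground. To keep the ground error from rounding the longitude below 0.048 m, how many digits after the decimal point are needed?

6 decimal places

At 60.88° one degree of longitude covers 111195 × cos 60.88° ≈ 111195 × 0.4866 ≈ 54112 m.
Rounding to N decimal places gives at most 0.5 × 10⁻ᴺ degrees of error, i.e. 0.5 × 10⁻ᴺ × 54112 m.
Need 0.5 × 54112 × 10⁻ᴺ ≤ 0.048 → 10⁻ᴺ ≤ 1.774e-06, so N ≥ 5.75.
At 5 places the error can reach 0.271 m, but 6 places keeps it to 0.0271 m.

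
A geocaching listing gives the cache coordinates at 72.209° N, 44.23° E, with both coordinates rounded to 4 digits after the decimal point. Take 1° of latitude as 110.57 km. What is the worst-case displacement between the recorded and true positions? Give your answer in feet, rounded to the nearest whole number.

19 feet

Rounding to 4 decimal places leaves each coordinate within ±5e-05° of the true value.
N–S: 5e-05° × 110570 m/° = 5.5285 m.
Longitude error → 5e-05 × 110570 × cos 72.209° = 5e-05 × 110570 × 0.3055 ≈ 1.68921 m.
Worst case both components are at the extreme and orthogonal: √(5.5285² + 1.68921²) ≈ 5.78081 m.
Converting: 5.78081 m × 3.2808 ft/m ≈ 18.966 ft.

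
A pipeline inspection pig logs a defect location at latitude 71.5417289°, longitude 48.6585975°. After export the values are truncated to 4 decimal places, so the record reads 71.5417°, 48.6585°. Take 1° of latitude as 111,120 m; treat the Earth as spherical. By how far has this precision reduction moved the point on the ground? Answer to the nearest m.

5 m

The latitude changed by +0.0000289° and the longitude by +0.0000975°.
North–south shift: 0.0000289 × 111120 = 3.21137 m.
East–west at this latitude: 0.0000975° × 111120 × cos 71.5417° ≈ 0.0000975 × 35182.2 = 3.43026 m.
Hypotenuse of the two orthogonal shifts: √(3.21137² + 3.43026²) = 4.69889 m.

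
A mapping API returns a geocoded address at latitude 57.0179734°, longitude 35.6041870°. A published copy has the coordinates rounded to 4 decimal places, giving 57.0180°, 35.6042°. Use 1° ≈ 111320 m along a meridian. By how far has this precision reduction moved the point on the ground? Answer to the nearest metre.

The latitude changed by -0.0000266° and the longitude by -0.0000130°.
N–S: -0.0000266° × 111320 m/° = -2.96111 m.
E–W at 57.018°: -0.0000130° × 111320 × cos 57.018° = -0.0000130 × 111320 × 0.5444 ≈ -0.787798 m.
Distance: √(2.96111² + 0.787798²) ≈ 3.06412 m.

3 metres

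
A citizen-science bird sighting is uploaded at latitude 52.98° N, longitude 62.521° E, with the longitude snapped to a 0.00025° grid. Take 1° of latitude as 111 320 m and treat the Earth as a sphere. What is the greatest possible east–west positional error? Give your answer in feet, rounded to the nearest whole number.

With a 0.00025° grid the true value lies within half a step, ±0.00025°/2 = ±0.000125°, of the stored one.
Parallels shrink by cos φ, so at 52.98° a degree of longitude is 111320 × 0.6021 ≈ 67025.1 m.
East–west error: 0.000125° × 67025.1 m/° ≈ 8.37813 m.
In feet: 8.37813 m ÷ 0.3048 ≈ 27.487 ft.

27 feet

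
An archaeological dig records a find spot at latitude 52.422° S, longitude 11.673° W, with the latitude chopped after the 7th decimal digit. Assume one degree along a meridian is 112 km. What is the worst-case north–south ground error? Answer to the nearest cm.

Truncating at 7 decimal places can drop up to a full unit in the last place, so the latitude may be off by as much as 1e-07°.
So the N–S error is at most 1e-07 × 112000 = 0.0112 m.
That is 0.0112 m = 1.12 cm.

1 cm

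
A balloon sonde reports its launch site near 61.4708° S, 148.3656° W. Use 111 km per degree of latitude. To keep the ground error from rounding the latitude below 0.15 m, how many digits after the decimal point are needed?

One degree of latitude covers 111000 m.
Rounding to N decimal places gives at most 0.5 × 10⁻ᴺ degrees of error, i.e. 0.5 × 10⁻ᴺ × 111000 m.
Need 0.5 × 111000 × 10⁻ᴺ ≤ 0.15 → 10⁻ᴺ ≤ 2.703e-06, so N ≥ 5.57.
N = 5 would give 0.555 m (too coarse); N = 6 gives 0.0555 m ≤ 0.15 m.

6 decimal places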